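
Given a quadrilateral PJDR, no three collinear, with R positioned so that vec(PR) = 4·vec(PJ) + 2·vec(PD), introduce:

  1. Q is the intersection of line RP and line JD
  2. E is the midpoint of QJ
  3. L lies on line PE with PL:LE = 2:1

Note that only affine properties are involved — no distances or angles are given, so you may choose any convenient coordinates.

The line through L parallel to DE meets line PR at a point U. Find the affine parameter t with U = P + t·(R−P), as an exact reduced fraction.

Set P = (0, 0), J = (1, 0), D = (0, 1), R = (4, 2); any affine frame gives the same invariant.
1. Q is the intersection of line RP and line JD ⇒ Q = (2/3, 1/3)
2. E is the midpoint of QJ ⇒ E = (5/6, 1/6)
3. L lies on line PE with PL:LE = 2:1 ⇒ L = (5/9, 1/9)
through L parallel to DE: direction (5/6, -5/6); meets PR at U = (4/9, 2/9)
U = P + t·(R−P) with t = 1/9

t = 1/9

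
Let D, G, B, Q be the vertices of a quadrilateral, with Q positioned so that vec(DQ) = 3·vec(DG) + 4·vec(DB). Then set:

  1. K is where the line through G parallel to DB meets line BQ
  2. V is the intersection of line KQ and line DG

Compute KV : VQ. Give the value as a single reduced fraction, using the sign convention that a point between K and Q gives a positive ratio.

Set D = (0, 0), G = (1, 0), B = (0, 1), Q = (3, 4); any affine frame gives the same invariant.
1. K is where the line through G parallel to DB meets line BQ ⇒ K = (1, 2)
2. V is the intersection of line KQ and line DG ⇒ V = (-1, 0)
V = K + t·(Q−K) with t = -1, so KV:VQ = t:(1−t) = -1:2

KV:VQ = -1/2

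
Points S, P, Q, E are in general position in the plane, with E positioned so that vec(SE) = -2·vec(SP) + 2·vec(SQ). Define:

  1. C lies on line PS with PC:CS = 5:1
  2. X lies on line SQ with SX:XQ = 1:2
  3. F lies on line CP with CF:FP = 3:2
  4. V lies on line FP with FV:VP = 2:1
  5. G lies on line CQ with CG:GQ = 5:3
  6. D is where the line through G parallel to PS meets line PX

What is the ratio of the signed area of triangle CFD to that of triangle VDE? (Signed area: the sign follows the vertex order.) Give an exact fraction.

Work in coordinates with S = (0, 0), P = (1, 0), Q = (0, 1), E = (-2, 2).
1. C lies on line PS with PC:CS = 5:1 ⇒ C = (1/6, 0)
2. X lies on line SQ with SX:XQ = 1:2 ⇒ X = (0, 1/3)
3. F lies on line CP with CF:FP = 3:2 ⇒ F = (2/3, 0)
4. V lies on line FP with FV:VP = 2:1 ⇒ V = (8/9, 0)
5. G lies on line CQ with CG:GQ = 5:3 ⇒ G = (1/16, 5/8)
6. D is where the line through G parallel to PS meets line PX ⇒ D = (-7/8, 5/8)
2·[CFD] = 5/16, 2·[VDE] = -31/18
[CFD]:[VDE] = 5/16:-31/18 = -45/248

[CFD]:[VDE] = -45/248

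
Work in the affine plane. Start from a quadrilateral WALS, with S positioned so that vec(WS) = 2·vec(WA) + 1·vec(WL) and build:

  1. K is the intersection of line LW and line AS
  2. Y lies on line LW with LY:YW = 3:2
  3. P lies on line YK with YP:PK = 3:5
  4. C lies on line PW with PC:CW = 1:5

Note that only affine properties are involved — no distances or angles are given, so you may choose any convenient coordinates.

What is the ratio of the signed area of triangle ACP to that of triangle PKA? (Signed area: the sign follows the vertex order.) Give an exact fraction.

[ACP]:[PKA] = 1/42

Choose coordinates W = (0, 0), A = (1, 0), L = (0, 1), S = (2, 1).
1. K is the intersection of line LW and line AS ⇒ K = (0, -1)
2. Y lies on line LW with LY:YW = 3:2 ⇒ Y = (0, 2/5)
3. P lies on line YK with YP:PK = 3:5 ⇒ P = (0, -1/8)
4. C lies on line PW with PC:CW = 1:5 ⇒ C = (0, -5/48)
2·[ACP] = 1/48, 2·[PKA] = 7/8
[ACP]:[PKA] = 1/48:7/8 = 1/42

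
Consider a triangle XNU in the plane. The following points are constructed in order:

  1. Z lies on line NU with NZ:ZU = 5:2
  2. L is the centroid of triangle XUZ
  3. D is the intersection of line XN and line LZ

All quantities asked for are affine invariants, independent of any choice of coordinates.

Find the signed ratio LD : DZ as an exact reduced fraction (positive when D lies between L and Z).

Assign X = (0, 0), N = (1, 0), U = (0, 1) — the answer is frame-independent, so this choice is without loss of generality.
1. Z lies on line NU with NZ:ZU = 5:2 ⇒ Z = (2/7, 5/7)
2. L is the centroid of triangle XUZ ⇒ L = (2/21, 4/7)
3. D is the intersection of line XN and line LZ ⇒ D = (-2/3, 0)
D = L + t·(Z−L) with t = -4, so LD:DZ = t:(1−t) = -4:5

LD:DZ = -4/5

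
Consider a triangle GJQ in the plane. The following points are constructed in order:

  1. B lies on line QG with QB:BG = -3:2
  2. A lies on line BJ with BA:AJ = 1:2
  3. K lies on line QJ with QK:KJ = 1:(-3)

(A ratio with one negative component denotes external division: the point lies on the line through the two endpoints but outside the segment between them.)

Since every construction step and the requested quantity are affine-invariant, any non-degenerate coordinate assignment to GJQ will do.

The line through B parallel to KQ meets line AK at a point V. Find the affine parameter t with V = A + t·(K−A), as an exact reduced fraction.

Work in coordinates with G = (0, 0), J = (1, 0), Q = (0, 1).
1. B lies on line QG with QB:BG = -3:2 ⇒ B = (0, -2)
2. A lies on line BJ with BA:AJ = 1:2 ⇒ A = (1/3, -4/3)
3. K lies on line QJ with QK:KJ = 1:(-3) ⇒ K = (-1/2, 3/2)
through B parallel to KQ: direction (1/2, -1/2); meets AK at V = (3/4, -11/4)
V = A + t·(K−A) with t = -1/2

t = -1/2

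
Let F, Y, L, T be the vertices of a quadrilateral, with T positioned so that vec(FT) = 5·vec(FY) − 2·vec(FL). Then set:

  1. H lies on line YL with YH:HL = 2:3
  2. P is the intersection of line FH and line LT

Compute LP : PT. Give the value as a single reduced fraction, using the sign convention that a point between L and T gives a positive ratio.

Assign F = (0, 0), Y = (1, 0), L = (0, 1), T = (5, -2) — the answer is frame-independent, so this choice is without loss of generality.
1. H lies on line YL with YH:HL = 2:3 ⇒ H = (3/5, 2/5)
2. P is the intersection of line FH and line LT ⇒ P = (15/19, 10/19)
P = L + t·(T−L) with t = 3/19, so LP:PT = t:(1−t) = 3/19:16/19

LP:PT = 3/16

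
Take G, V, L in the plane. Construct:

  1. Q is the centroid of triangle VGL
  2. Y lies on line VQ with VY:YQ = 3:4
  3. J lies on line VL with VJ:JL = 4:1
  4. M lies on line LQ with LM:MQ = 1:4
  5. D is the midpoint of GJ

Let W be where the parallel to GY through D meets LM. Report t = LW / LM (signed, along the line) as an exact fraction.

Assign G = (0, 0), V = (1, 0), L = (0, 1) — the answer is frame-independent, so this choice is without loss of generality.
1. Q is the centroid of triangle VGL ⇒ Q = (1/3, 1/3)
2. Y lies on line VQ with VY:YQ = 3:4 ⇒ Y = (5/7, 1/7)
3. J lies on line VL with VJ:JL = 4:1 ⇒ J = (1/5, 4/5)
4. M lies on line LQ with LM:MQ = 1:4 ⇒ M = (1/15, 13/15)
5. D is the midpoint of GJ ⇒ D = (1/10, 2/5)
through D parallel to GY: direction (5/7, 1/7); meets LM at W = (31/110, 24/55)
W = L + t·(M−L) with t = 93/22

t = 93/22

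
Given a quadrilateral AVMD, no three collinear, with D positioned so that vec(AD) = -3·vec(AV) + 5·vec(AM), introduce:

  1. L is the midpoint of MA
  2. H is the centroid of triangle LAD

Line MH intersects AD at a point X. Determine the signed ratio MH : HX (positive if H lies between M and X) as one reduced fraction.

MH:HX = 5

Assign A = (0, 0), V = (1, 0), M = (0, 1), D = (-3, 5) — the answer is frame-independent, so this choice is without loss of generality.
1. L is the midpoint of MA ⇒ L = (0, 1/2)
2. H is the centroid of triangle LAD ⇒ H = (-1, 11/6)
line MH meets AD at X = (-6/5, 2)
H = M + t·(X−M) with t = 5/6, so MH:HX = 5/6:1/6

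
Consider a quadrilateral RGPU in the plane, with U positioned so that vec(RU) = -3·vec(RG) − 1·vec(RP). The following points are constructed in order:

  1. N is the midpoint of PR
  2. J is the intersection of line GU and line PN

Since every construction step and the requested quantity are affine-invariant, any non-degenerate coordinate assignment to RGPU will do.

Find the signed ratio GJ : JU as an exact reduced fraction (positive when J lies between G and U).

Choose coordinates R = (0, 0), G = (1, 0), P = (0, 1), U = (-3, -1).
1. N is the midpoint of PR ⇒ N = (0, 1/2)
2. J is the intersection of line GU and line PN ⇒ J = (0, -1/4)
J = G + t·(U−G) with t = 1/4, so GJ:JU = t:(1−t) = 1/4:3/4

GJ:JU = 1/3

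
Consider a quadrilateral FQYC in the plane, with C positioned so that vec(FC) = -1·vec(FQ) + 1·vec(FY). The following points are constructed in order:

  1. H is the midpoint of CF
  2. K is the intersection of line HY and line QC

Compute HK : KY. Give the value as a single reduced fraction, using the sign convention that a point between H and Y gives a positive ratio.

Assign F = (0, 0), Q = (1, 0), Y = (0, 1), C = (-1, 1) — the answer is frame-independent, so this choice is without loss of generality.
1. H is the midpoint of CF ⇒ H = (-1/2, 1/2)
2. K is the intersection of line HY and line QC ⇒ K = (-1/3, 2/3)
K = H + t·(Y−H) with t = 1/3, so HK:KY = t:(1−t) = 1/3:2/3

HK:KY = 1/2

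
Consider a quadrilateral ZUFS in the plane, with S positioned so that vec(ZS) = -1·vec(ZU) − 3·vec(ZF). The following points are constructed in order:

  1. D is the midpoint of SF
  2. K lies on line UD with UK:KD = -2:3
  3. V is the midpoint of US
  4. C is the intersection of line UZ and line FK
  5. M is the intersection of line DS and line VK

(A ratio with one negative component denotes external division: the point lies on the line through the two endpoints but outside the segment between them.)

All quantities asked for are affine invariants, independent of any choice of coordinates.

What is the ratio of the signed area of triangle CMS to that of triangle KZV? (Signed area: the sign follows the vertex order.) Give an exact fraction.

[CMS]:[KZV] = -1/2

Work in coordinates with Z = (0, 0), U = (1, 0), F = (0, 1), S = (-1, -3).
1. D is the midpoint of SF ⇒ D = (-1/2, -1)
2. K lies on line UD with UK:KD = -2:3 ⇒ K = (4, 2)
3. V is the midpoint of US ⇒ V = (0, -3/2)
4. C is the intersection of line UZ and line FK ⇒ C = (-4, 0)
5. M is the intersection of line DS and line VK ⇒ M = (-4/5, -11/5)
2·[CMS] = -3, 2·[KZV] = 6
[CMS]:[KZV] = -3:6 = -1/2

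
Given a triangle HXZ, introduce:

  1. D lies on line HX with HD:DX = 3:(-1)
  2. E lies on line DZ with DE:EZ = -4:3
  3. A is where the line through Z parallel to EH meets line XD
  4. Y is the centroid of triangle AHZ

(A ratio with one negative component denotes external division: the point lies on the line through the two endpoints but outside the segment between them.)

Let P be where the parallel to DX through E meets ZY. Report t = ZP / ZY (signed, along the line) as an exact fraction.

t = -9/2

Work in coordinates with H = (0, 0), X = (1, 0), Z = (0, 1).
1. D lies on line HX with HD:DX = 3:(-1) ⇒ D = (3/2, 0)
2. E lies on line DZ with DE:EZ = -4:3 ⇒ E = (-9/2, 4)
3. A is where the line through Z parallel to EH meets line XD ⇒ A = (9/8, 0)
4. Y is the centroid of triangle AHZ ⇒ Y = (3/8, 1/3)
through E parallel to DX: direction (-1/2, 0); meets ZY at P = (-27/16, 4)
P = Z + t·(Y−Z) with t = -9/2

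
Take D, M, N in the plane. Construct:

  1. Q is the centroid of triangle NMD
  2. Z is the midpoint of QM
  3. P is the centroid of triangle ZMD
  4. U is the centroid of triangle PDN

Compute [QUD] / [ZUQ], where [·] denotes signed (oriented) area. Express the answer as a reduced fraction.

Work in coordinates with D = (0, 0), M = (1, 0), N = (0, 1).
1. Q is the centroid of triangle NMD ⇒ Q = (1/3, 1/3)
2. Z is the midpoint of QM ⇒ Z = (2/3, 1/6)
3. P is the centroid of triangle ZMD ⇒ P = (5/9, 1/18)
4. U is the centroid of triangle PDN ⇒ U = (5/27, 19/54)
2·[QUD] = 1/18, 2·[ZUQ] = -1/54
[QUD]:[ZUQ] = 1/18:-1/54 = -3

[QUD]:[ZUQ] = -3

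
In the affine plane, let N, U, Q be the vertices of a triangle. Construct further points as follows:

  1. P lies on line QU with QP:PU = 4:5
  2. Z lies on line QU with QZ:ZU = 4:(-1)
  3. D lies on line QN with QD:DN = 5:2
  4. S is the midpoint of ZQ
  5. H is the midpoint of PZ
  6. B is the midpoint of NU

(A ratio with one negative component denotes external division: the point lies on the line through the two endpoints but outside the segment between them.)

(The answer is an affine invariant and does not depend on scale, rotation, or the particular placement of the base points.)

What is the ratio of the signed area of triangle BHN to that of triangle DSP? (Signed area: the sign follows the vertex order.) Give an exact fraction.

Assign N = (0, 0), U = (1, 0), Q = (0, 1) — the answer is frame-independent, so this choice is without loss of generality.
1. P lies on line QU with QP:PU = 4:5 ⇒ P = (4/9, 5/9)
2. Z lies on line QU with QZ:ZU = 4:(-1) ⇒ Z = (4/3, -1/3)
3. D lies on line QN with QD:DN = 5:2 ⇒ D = (0, 2/7)
4. S is the midpoint of ZQ ⇒ S = (2/3, 1/3)
5. H is the midpoint of PZ ⇒ H = (8/9, 1/9)
6. B is the midpoint of NU ⇒ B = (1/2, 0)
2·[BHN] = 1/18, 2·[DSP] = 10/63
[BHN]:[DSP] = 1/18:10/63 = 7/20

[BHN]:[DSP] = 7/20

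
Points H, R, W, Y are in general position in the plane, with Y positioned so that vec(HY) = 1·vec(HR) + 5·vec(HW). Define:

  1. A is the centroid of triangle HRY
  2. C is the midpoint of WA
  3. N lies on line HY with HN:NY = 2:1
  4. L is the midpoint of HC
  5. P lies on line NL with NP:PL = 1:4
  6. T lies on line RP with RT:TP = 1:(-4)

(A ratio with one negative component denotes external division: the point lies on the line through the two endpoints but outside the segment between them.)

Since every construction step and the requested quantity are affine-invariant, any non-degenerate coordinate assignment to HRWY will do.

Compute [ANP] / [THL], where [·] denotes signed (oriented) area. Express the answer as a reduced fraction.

Assign H = (0, 0), R = (1, 0), W = (0, 1), Y = (1, 5) — the answer is frame-independent, so this choice is without loss of generality.
1. A is the centroid of triangle HRY ⇒ A = (2/3, 5/3)
2. C is the midpoint of WA ⇒ C = (1/3, 4/3)
3. N lies on line HY with HN:NY = 2:1 ⇒ N = (2/3, 10/3)
4. L is the midpoint of HC ⇒ L = (1/6, 2/3)
5. P lies on line NL with NP:PL = 1:4 ⇒ P = (17/30, 14/5)
6. T lies on line RP with RT:TP = 1:(-4) ⇒ T = (103/90, -14/15)
2·[ANP] = 1/6, 2·[THL] = -124/135
[ANP]:[THL] = 1/6:-124/135 = -45/248

[ANP]:[THL] = -45/248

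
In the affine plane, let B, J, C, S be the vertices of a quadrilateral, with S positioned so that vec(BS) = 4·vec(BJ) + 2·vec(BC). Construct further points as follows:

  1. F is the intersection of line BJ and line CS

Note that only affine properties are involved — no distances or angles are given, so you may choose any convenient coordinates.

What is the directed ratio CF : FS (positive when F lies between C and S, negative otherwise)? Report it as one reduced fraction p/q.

CF:FS = -1/2

Choose coordinates B = (0, 0), J = (1, 0), C = (0, 1), S = (4, 2).
1. F is the intersection of line BJ and line CS ⇒ F = (-4, 0)
F = C + t·(S−C) with t = -1, so CF:FS = t:(1−t) = -1:2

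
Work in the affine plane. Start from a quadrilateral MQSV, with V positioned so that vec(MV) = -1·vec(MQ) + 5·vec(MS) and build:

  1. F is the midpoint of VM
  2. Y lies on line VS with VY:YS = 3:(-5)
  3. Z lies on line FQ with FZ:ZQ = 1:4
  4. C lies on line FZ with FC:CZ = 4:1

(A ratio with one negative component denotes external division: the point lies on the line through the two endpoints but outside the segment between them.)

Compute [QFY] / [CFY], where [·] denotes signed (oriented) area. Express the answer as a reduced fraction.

[QFY]:[CFY] = 25/4

Set M = (0, 0), Q = (1, 0), S = (0, 1), V = (-1, 5); any affine frame gives the same invariant.
1. F is the midpoint of VM ⇒ F = (-1/2, 5/2)
2. Y lies on line VS with VY:YS = 3:(-5) ⇒ Y = (-5/2, 11)
3. Z lies on line FQ with FZ:ZQ = 1:4 ⇒ Z = (-1/5, 2)
4. C lies on line FZ with FC:CZ = 4:1 ⇒ C = (-13/50, 21/10)
2·[QFY] = -31/4, 2·[CFY] = -31/25
[QFY]:[CFY] = -31/4:-31/25 = 25/4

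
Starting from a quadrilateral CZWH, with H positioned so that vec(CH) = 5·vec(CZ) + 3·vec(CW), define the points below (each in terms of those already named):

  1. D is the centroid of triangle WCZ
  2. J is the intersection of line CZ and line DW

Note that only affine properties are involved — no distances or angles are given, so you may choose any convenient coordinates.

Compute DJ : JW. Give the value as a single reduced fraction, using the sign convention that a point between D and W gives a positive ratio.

Set C = (0, 0), Z = (1, 0), W = (0, 1), H = (5, 3); any affine frame gives the same invariant.
1. D is the centroid of triangle WCZ ⇒ D = (1/3, 1/3)
2. J is the intersection of line CZ and line DW ⇒ J = (1/2, 0)
J = D + t·(W−D) with t = -1/2, so DJ:JW = t:(1−t) = -1/2:3/2

DJ:JW = -1/3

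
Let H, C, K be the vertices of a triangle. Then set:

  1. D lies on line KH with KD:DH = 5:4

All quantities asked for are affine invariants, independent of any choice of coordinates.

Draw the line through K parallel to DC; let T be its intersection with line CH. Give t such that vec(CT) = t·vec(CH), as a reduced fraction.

t = -5/4

Assign H = (0, 0), C = (1, 0), K = (0, 1) — the answer is frame-independent, so this choice is without loss of generality.
1. D lies on line KH with KD:DH = 5:4 ⇒ D = (0, 4/9)
through K parallel to DC: direction (1, -4/9); meets CH at T = (9/4, 0)
T = C + t·(H−C) with t = -5/4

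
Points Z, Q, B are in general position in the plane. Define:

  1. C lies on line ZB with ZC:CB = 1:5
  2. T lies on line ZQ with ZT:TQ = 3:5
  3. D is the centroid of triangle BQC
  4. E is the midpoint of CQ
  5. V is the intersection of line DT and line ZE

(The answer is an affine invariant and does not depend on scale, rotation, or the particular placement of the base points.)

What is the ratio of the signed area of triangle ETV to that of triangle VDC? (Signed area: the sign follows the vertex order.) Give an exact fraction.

Assign Z = (0, 0), Q = (1, 0), B = (0, 1) — the answer is frame-independent, so this choice is without loss of generality.
1. C lies on line ZB with ZC:CB = 1:5 ⇒ C = (0, 1/6)
2. T lies on line ZQ with ZT:TQ = 3:5 ⇒ T = (3/8, 0)
3. D is the centroid of triangle BQC ⇒ D = (1/3, 7/18)
4. E is the midpoint of CQ ⇒ E = (1/2, 1/12)
5. V is the intersection of line DT and line ZE ⇒ V = (7/19, 7/114)
2·[ETV] = -5/608, 2·[VDC] = 20/171
[ETV]:[VDC] = -5/608:20/171 = -9/128

[ETV]:[VDC] = -9/128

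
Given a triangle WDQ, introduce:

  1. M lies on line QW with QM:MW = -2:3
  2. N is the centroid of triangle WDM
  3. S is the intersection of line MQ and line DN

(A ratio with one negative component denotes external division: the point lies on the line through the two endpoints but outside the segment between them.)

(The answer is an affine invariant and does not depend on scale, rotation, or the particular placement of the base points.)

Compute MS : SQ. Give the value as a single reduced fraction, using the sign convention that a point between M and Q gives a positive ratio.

Assign W = (0, 0), D = (1, 0), Q = (0, 1) — the answer is frame-independent, so this choice is without loss of generality.
1. M lies on line QW with QM:MW = -2:3 ⇒ M = (0, 3)
2. N is the centroid of triangle WDM ⇒ N = (1/3, 1)
3. S is the intersection of line MQ and line DN ⇒ S = (0, 3/2)
S = M + t·(Q−M) with t = 3/4, so MS:SQ = t:(1−t) = 3/4:1/4

MS:SQ = 3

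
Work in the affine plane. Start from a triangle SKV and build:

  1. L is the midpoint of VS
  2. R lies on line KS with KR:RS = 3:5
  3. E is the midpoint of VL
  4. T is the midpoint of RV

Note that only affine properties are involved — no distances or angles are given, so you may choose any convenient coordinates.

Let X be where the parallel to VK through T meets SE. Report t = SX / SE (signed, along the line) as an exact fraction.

t = 13/12

Set S = (0, 0), K = (1, 0), V = (0, 1); any affine frame gives the same invariant.
1. L is the midpoint of VS ⇒ L = (0, 1/2)
2. R lies on line KS with KR:RS = 3:5 ⇒ R = (5/8, 0)
3. E is the midpoint of VL ⇒ E = (0, 3/4)
4. T is the midpoint of RV ⇒ T = (5/16, 1/2)
through T parallel to VK: direction (1, -1); meets SE at X = (0, 13/16)
X = S + t·(E−S) with t = 13/12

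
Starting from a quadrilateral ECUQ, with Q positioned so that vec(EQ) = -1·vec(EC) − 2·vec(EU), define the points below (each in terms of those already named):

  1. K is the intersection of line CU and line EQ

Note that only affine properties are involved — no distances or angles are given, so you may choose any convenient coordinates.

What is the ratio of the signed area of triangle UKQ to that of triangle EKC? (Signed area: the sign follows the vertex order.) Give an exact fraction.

Set E = (0, 0), C = (1, 0), U = (0, 1), Q = (-1, -2); any affine frame gives the same invariant.
1. K is the intersection of line CU and line EQ ⇒ K = (1/3, 2/3)
2·[UKQ] = -4/3, 2·[EKC] = -2/3
[UKQ]:[EKC] = -4/3:-2/3 = 2

[UKQ]:[EKC] = 2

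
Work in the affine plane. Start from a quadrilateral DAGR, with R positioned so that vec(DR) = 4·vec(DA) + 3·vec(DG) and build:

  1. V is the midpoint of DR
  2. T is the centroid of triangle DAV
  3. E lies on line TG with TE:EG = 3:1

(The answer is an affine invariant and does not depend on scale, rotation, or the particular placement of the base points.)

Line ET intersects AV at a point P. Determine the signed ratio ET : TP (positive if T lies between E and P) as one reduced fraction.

ET:TP = 3

Work in coordinates with D = (0, 0), A = (1, 0), G = (0, 1), R = (4, 3).
1. V is the midpoint of DR ⇒ V = (2, 3/2)
2. T is the centroid of triangle DAV ⇒ T = (1, 1/2)
3. E lies on line TG with TE:EG = 3:1 ⇒ E = (1/4, 7/8)
line ET meets AV at P = (5/4, 3/8)
T = E + t·(P−E) with t = 3/4, so ET:TP = 3/4:1/4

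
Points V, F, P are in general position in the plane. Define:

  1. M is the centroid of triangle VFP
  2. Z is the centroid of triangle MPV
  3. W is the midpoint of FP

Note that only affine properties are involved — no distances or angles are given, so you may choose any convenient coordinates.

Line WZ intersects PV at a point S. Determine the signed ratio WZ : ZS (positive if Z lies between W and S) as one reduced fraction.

WZ:ZS = 7/2

Work in coordinates with V = (0, 0), F = (1, 0), P = (0, 1).
1. M is the centroid of triangle VFP ⇒ M = (1/3, 1/3)
2. Z is the centroid of triangle MPV ⇒ Z = (1/9, 4/9)
3. W is the midpoint of FP ⇒ W = (1/2, 1/2)
line WZ meets PV at S = (0, 3/7)
Z = W + t·(S−W) with t = 7/9, so WZ:ZS = 7/9:2/9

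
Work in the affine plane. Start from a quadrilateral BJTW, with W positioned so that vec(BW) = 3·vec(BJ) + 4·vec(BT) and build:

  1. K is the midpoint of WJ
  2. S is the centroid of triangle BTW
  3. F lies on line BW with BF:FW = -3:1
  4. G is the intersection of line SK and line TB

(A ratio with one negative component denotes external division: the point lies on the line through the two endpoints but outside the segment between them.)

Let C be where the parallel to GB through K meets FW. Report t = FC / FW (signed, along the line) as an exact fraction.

Choose coordinates B = (0, 0), J = (1, 0), T = (0, 1), W = (3, 4).
1. K is the midpoint of WJ ⇒ K = (2, 2)
2. S is the centroid of triangle BTW ⇒ S = (1, 5/3)
3. F lies on line BW with BF:FW = -3:1 ⇒ F = (9/2, 6)
4. G is the intersection of line SK and line TB ⇒ G = (0, 4/3)
through K parallel to GB: direction (0, -4/3); meets FW at C = (2, 8/3)
C = F + t·(W−F) with t = 5/3

t = 5/3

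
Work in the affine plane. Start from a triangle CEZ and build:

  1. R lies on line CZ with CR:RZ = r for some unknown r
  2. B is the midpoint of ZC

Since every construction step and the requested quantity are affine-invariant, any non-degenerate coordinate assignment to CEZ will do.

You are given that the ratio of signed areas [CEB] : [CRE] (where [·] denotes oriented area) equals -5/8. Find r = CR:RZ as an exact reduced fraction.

r = 4

Work in coordinates with C = (0, 0), E = (1, 0), Z = (0, 1).
1. With CR:RZ = r, write λ = r/(r+1) so R = C + λ·(Z−C); R is affine-linear in λ
2. B is the midpoint of ZC ⇒ B = (0, 1/2)
Every point depending on R is an affine combination of R and λ-independent points, so each such coordinate is linear in λ; the λ² term in each signed area is a multiple of (Z−C)×(Z−C) = 0, so 2·[CEB] and 2·[CRE] are each linear in λ. Evaluating at λ=0 and λ=1:
  2·[CEB] = 1/2,   2·[CRE] = −λ
So [CEB]:[CRE] = (1/2) / (−λ). Setting this equal to -5/8:
  1/2 = -5/8·(−λ)  ⇒  λ = 4/5
Then r = λ/(1−λ) = (4/5)/(1/5) = 4. Check: with r = 4, R = (0, 4/5) and [CEB]:[CRE] = -5/8 as required.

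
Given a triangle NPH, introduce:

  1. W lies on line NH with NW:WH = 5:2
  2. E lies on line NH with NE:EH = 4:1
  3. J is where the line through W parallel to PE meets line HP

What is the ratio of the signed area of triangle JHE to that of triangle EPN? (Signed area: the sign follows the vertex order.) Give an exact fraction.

Work in coordinates with N = (0, 0), P = (1, 0), H = (0, 1).
1. W lies on line NH with NW:WH = 5:2 ⇒ W = (0, 5/7)
2. E lies on line NH with NE:EH = 4:1 ⇒ E = (0, 4/5)
3. J is where the line through W parallel to PE meets line HP ⇒ J = (10/7, -3/7)
2·[JHE] = 2/7, 2·[EPN] = -4/5
[JHE]:[EPN] = 2/7:-4/5 = -5/14

[JHE]:[EPN] = -5/14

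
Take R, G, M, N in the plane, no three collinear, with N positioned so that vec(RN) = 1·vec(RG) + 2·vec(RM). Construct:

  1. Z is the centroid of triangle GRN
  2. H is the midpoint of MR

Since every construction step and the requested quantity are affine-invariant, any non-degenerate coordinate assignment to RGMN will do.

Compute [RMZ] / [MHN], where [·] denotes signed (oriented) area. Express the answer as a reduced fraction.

Work in coordinates with R = (0, 0), G = (1, 0), M = (0, 1), N = (1, 2).
1. Z is the centroid of triangle GRN ⇒ Z = (2/3, 2/3)
2. H is the midpoint of MR ⇒ H = (0, 1/2)
2·[RMZ] = -2/3, 2·[MHN] = 1/2
[RMZ]:[MHN] = -2/3:1/2 = -4/3

[RMZ]:[MHN] = -4/3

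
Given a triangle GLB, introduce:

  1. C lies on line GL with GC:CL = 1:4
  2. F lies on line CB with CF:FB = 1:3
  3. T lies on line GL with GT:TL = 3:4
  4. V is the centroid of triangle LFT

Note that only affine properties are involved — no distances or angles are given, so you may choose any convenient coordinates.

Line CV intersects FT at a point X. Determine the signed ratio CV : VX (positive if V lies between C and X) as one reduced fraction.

CV:VX = -11/5

Choose coordinates G = (0, 0), L = (1, 0), B = (0, 1).
1. C lies on line GL with GC:CL = 1:4 ⇒ C = (1/5, 0)
2. F lies on line CB with CF:FB = 1:3 ⇒ F = (3/20, 1/4)
3. T lies on line GL with GT:TL = 3:4 ⇒ T = (3/7, 0)
4. V is the centroid of triangle LFT ⇒ V = (221/420, 1/12)
line CV meets FT at X = (291/770, 1/22)
V = C + t·(X−C) with t = 11/6, so CV:VX = 11/6:-5/6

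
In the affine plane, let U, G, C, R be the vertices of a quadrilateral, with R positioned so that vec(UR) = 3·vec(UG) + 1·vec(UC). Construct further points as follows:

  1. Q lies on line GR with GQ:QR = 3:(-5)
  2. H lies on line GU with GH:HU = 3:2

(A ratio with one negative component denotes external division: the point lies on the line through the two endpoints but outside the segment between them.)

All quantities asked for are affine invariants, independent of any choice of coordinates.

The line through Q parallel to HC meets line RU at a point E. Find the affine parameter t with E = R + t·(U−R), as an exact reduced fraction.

Choose coordinates U = (0, 0), G = (1, 0), C = (0, 1), R = (3, 1).
1. Q lies on line GR with GQ:QR = 3:(-5) ⇒ Q = (-2, -3/2)
2. H lies on line GU with GH:HU = 3:2 ⇒ H = (2/5, 0)
through Q parallel to HC: direction (-2/5, 1); meets RU at E = (-39/17, -13/17)
E = R + t·(U−R) with t = 30/17

t = 30/17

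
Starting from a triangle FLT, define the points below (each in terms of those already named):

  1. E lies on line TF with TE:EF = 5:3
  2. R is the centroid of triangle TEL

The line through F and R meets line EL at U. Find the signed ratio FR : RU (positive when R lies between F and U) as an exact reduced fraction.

Choose coordinates F = (0, 0), L = (1, 0), T = (0, 1).
1. E lies on line TF with TE:EF = 5:3 ⇒ E = (0, 3/8)
2. R is the centroid of triangle TEL ⇒ R = (1/3, 11/24)
line FR meets EL at U = (3/14, 33/112)
R = F + t·(U−F) with t = 14/9, so FR:RU = 14/9:-5/9

FR:RU = -14/5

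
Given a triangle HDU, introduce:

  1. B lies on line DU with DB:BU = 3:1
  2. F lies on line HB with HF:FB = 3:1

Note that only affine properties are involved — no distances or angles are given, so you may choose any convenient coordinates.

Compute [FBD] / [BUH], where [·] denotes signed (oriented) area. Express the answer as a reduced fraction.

[FBD]:[BUH] = -3/4

Choose coordinates H = (0, 0), D = (1, 0), U = (0, 1).
1. B lies on line DU with DB:BU = 3:1 ⇒ B = (1/4, 3/4)
2. F lies on line HB with HF:FB = 3:1 ⇒ F = (3/16, 9/16)
2·[FBD] = -3/16, 2·[BUH] = 1/4
[FBD]:[BUH] = -3/16:1/4 = -3/4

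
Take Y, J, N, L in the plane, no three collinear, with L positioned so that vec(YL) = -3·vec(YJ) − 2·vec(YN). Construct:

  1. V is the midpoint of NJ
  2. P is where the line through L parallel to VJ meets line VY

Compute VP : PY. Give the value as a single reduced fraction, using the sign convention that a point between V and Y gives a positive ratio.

Work in coordinates with Y = (0, 0), J = (1, 0), N = (0, 1), L = (-3, -2).
1. V is the midpoint of NJ ⇒ V = (1/2, 1/2)
2. P is where the line through L parallel to VJ meets line VY ⇒ P = (-5/2, -5/2)
P = V + t·(Y−V) with t = 6, so VP:PY = t:(1−t) = 6:-5

VP:PY = -6/5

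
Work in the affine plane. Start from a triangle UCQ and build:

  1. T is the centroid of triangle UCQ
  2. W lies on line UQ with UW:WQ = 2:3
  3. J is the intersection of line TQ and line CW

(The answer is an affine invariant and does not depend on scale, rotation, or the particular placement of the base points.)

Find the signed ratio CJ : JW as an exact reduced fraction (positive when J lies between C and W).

Set U = (0, 0), C = (1, 0), Q = (0, 1); any affine frame gives the same invariant.
1. T is the centroid of triangle UCQ ⇒ T = (1/3, 1/3)
2. W lies on line UQ with UW:WQ = 2:3 ⇒ W = (0, 2/5)
3. J is the intersection of line TQ and line CW ⇒ J = (3/8, 1/4)
J = C + t·(W−C) with t = 5/8, so CJ:JW = t:(1−t) = 5/8:3/8

CJ:JW = 5/3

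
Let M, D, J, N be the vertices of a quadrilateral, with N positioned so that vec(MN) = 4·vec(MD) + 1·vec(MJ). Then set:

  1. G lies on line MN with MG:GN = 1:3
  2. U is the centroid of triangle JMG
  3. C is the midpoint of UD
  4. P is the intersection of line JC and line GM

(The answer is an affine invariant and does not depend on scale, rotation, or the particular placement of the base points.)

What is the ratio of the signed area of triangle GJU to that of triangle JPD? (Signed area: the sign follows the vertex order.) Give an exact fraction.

Work in coordinates with M = (0, 0), D = (1, 0), J = (0, 1), N = (4, 1).
1. G lies on line MN with MG:GN = 1:3 ⇒ G = (1, 1/4)
2. U is the centroid of triangle JMG ⇒ U = (1/3, 5/12)
3. C is the midpoint of UD ⇒ C = (2/3, 5/24)
4. P is the intersection of line JC and line GM ⇒ P = (16/23, 4/23)
2·[GJU] = 1/3, 2·[JPD] = 3/23
[GJU]:[JPD] = 1/3:3/23 = 23/9

[GJU]:[JPD] = 23/9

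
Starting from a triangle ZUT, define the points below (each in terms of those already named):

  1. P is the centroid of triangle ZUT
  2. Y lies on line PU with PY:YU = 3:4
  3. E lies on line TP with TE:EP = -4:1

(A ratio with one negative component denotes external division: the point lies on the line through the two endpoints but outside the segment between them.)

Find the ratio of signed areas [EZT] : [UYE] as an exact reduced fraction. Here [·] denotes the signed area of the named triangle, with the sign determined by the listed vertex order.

Assign Z = (0, 0), U = (1, 0), T = (0, 1) — the answer is frame-independent, so this choice is without loss of generality.
1. P is the centroid of triangle ZUT ⇒ P = (1/3, 1/3)
2. Y lies on line PU with PY:YU = 3:4 ⇒ Y = (13/21, 4/21)
3. E lies on line TP with TE:EP = -4:1 ⇒ E = (4/9, 1/9)
2·[EZT] = -4/9, 2·[UYE] = 4/63
[EZT]:[UYE] = -4/9:4/63 = -7

[EZT]:[UYE] = -7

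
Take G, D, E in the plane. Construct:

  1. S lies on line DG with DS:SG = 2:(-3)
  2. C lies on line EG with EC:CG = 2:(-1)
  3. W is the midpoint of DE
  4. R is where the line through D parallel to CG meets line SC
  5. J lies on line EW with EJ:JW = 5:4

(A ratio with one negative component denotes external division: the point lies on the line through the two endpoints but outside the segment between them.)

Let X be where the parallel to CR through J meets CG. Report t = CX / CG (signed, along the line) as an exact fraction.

Assign G = (0, 0), D = (1, 0), E = (0, 1) — the answer is frame-independent, so this choice is without loss of generality.
1. S lies on line DG with DS:SG = 2:(-3) ⇒ S = (3, 0)
2. C lies on line EG with EC:CG = 2:(-1) ⇒ C = (0, -1)
3. W is the midpoint of DE ⇒ W = (1/2, 1/2)
4. R is where the line through D parallel to CG meets line SC ⇒ R = (1, -2/3)
5. J lies on line EW with EJ:JW = 5:4 ⇒ J = (5/18, 13/18)
through J parallel to CR: direction (1, 1/3); meets CG at X = (0, 17/27)
X = C + t·(G−C) with t = 44/27

t = 44/27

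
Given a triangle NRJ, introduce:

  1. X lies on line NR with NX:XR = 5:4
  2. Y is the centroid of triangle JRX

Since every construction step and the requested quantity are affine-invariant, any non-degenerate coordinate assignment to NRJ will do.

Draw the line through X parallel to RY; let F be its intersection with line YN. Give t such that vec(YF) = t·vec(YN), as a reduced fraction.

t = 4/9

Assign N = (0, 0), R = (1, 0), J = (0, 1) — the answer is frame-independent, so this choice is without loss of generality.
1. X lies on line NR with NX:XR = 5:4 ⇒ X = (5/9, 0)
2. Y is the centroid of triangle JRX ⇒ Y = (14/27, 1/3)
through X parallel to RY: direction (-13/27, 1/3); meets YN at F = (70/243, 5/27)
F = Y + t·(N−Y) with t = 4/9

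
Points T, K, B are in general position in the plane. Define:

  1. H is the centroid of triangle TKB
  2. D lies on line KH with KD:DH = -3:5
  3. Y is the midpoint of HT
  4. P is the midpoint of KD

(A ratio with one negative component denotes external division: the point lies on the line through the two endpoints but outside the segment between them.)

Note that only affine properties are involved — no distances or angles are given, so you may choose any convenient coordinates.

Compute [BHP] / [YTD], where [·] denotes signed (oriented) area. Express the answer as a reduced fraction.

[BHP]:[YTD] = 7/5

Set T = (0, 0), K = (1, 0), B = (0, 1); any affine frame gives the same invariant.
1. H is the centroid of triangle TKB ⇒ H = (1/3, 1/3)
2. D lies on line KH with KD:DH = -3:5 ⇒ D = (2, -1/2)
3. Y is the midpoint of HT ⇒ Y = (1/6, 1/6)
4. P is the midpoint of KD ⇒ P = (3/2, -1/4)
2·[BHP] = 7/12, 2·[YTD] = 5/12
[BHP]:[YTD] = 7/12:5/12 = 7/5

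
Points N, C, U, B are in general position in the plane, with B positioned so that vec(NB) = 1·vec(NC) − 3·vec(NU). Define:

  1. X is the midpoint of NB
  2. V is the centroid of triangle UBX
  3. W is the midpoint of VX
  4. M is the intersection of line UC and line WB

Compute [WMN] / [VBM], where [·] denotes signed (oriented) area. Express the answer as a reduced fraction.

Assign N = (0, 0), C = (1, 0), U = (0, 1), B = (1, -3) — the answer is frame-independent, so this choice is without loss of generality.
1. X is the midpoint of NB ⇒ X = (1/2, -3/2)
2. V is the centroid of triangle UBX ⇒ V = (1/2, -7/6)
3. W is the midpoint of VX ⇒ W = (1/2, -4/3)
4. M is the intersection of line UC and line WB ⇒ M = (-2/7, 9/7)
2·[WMN] = 11/42, 2·[VBM] = -3/14
[WMN]:[VBM] = 11/42:-3/14 = -11/9

[WMN]:[VBM] = -11/9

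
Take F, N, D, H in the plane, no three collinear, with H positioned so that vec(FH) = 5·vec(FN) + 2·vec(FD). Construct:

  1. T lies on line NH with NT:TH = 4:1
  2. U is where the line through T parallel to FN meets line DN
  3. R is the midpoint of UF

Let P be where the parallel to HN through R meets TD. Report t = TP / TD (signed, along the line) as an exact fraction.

t = 29/30

Choose coordinates F = (0, 0), N = (1, 0), D = (0, 1), H = (5, 2).
1. T lies on line NH with NT:TH = 4:1 ⇒ T = (21/5, 8/5)
2. U is where the line through T parallel to FN meets line DN ⇒ U = (-3/5, 8/5)
3. R is the midpoint of UF ⇒ R = (-3/10, 4/5)
through R parallel to HN: direction (-4, -2); meets TD at P = (7/50, 51/50)
P = T + t·(D−T) with t = 29/30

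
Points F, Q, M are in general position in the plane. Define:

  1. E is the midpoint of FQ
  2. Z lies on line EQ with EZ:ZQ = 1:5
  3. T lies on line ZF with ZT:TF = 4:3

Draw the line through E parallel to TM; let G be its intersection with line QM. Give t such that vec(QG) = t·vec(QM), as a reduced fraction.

t = 2/3

Choose coordinates F = (0, 0), Q = (1, 0), M = (0, 1).
1. E is the midpoint of FQ ⇒ E = (1/2, 0)
2. Z lies on line EQ with EZ:ZQ = 1:5 ⇒ Z = (7/12, 0)
3. T lies on line ZF with ZT:TF = 4:3 ⇒ T = (1/4, 0)
through E parallel to TM: direction (-1/4, 1); meets QM at G = (1/3, 2/3)
G = Q + t·(M−Q) with t = 2/3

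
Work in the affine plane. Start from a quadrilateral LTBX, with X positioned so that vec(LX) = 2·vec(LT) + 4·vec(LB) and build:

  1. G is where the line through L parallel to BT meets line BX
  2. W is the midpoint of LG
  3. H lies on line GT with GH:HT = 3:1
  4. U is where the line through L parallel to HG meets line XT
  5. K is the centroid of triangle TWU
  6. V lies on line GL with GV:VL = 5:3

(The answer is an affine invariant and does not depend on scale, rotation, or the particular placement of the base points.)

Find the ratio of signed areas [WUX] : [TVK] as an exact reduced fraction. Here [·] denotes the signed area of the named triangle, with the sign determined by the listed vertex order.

Choose coordinates L = (0, 0), T = (1, 0), B = (0, 1), X = (2, 4).
1. G is where the line through L parallel to BT meets line BX ⇒ G = (-2/5, 2/5)
2. W is the midpoint of LG ⇒ W = (-1/5, 1/5)
3. H lies on line GT with GH:HT = 3:1 ⇒ H = (13/20, 1/10)
4. U is where the line through L parallel to HG meets line XT ⇒ U = (14/15, -4/15)
5. K is the centroid of triangle TWU ⇒ K = (26/45, -1/45)
6. V lies on line GL with GV:VL = 5:3 ⇒ V = (-3/20, 3/20)
2·[WUX] = 16/3, 2·[TVK] = 4/45
[WUX]:[TVK] = 16/3:4/45 = 60

[WUX]:[TVK] = 60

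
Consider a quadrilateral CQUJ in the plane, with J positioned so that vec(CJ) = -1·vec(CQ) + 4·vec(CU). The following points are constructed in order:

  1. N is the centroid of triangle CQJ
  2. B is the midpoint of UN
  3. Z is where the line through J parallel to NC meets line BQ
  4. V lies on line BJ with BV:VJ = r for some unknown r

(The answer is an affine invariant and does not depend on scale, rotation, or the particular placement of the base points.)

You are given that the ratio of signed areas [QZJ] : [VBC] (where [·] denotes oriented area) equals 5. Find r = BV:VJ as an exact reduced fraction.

r = 4/3

Assign C = (0, 0), Q = (1, 0), U = (0, 1), J = (-1, 4) — the answer is frame-independent, so this choice is without loss of generality.
1. N is the centroid of triangle CQJ ⇒ N = (0, 4/3)
2. B is the midpoint of UN ⇒ B = (0, 7/6)
3. Z is where the line through J parallel to NC meets line BQ ⇒ Z = (-1, 7/3)
4. With BV:VJ = r, write λ = r/(r+1) so V = B + λ·(J−B); V is affine-linear in λ
Every point depending on V is an affine combination of V and λ-independent points, so each such coordinate is linear in λ; the λ² term in each signed area is a multiple of (J−B)×(J−B) = 0, so 2·[QZJ] and 2·[VBC] are each linear in λ. Evaluating at λ=0 and λ=1:
  2·[QZJ] = -10/3,   2·[VBC] = -7/6·λ
So [QZJ]:[VBC] = (-10/3) / (-7/6·λ). Setting this equal to 5:
  -10/3 = 5·(-7/6·λ)  ⇒  λ = 4/7
Then r = λ/(1−λ) = (4/7)/(3/7) = 4/3. Check: with r = 4/3, V = (-4/7, 39/14) and [QZJ]:[VBC] = 5 as required.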